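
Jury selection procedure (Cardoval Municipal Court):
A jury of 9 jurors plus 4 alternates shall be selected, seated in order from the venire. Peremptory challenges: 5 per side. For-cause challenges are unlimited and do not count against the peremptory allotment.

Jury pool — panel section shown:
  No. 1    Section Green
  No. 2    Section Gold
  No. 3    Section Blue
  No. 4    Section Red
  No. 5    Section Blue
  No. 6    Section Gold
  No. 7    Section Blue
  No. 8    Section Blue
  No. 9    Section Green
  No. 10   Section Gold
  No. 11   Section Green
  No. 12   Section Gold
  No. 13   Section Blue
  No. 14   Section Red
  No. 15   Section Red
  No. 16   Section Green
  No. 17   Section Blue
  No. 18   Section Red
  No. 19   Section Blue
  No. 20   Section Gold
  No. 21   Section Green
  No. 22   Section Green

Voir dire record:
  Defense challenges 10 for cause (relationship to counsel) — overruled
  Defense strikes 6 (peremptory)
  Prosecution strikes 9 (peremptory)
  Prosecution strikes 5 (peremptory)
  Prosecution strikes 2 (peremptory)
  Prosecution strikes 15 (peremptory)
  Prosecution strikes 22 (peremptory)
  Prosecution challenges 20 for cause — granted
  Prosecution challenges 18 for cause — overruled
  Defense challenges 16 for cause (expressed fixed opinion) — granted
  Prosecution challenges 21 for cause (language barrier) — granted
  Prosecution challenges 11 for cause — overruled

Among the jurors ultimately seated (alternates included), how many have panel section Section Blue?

6

Removed: #2, #5, #6, #9, #15, #16, #20, #21, #22.
Seated (13 incl. alternates): #1, #3, #4, #7, #8, #10, #11, #12, #13, #14, #17, #18, #19.
Of those, in Section Blue: #3, #7, #8, #13, #17, #19 → 6.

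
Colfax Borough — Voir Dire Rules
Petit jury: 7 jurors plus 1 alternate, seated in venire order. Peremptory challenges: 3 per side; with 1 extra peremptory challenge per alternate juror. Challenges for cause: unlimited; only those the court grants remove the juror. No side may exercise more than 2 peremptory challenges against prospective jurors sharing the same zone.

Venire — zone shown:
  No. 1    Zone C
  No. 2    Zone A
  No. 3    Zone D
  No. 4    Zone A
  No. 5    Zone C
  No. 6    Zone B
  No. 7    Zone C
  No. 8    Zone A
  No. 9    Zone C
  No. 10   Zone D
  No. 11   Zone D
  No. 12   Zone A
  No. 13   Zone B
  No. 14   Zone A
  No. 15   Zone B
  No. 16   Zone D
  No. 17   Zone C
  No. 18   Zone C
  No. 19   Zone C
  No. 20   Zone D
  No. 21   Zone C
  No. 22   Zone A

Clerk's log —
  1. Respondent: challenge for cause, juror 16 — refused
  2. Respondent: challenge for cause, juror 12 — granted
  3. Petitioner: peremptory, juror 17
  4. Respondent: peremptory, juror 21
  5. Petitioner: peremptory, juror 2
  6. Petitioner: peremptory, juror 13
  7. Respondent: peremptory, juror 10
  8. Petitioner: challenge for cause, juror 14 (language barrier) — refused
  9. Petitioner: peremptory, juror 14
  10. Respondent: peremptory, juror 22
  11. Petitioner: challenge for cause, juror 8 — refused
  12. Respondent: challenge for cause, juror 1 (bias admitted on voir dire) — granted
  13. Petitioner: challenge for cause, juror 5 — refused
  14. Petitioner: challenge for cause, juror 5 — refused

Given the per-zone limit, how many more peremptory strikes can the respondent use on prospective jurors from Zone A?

1

Respondent peremptories so far: #21, #10, #22 — 3 of 4 used, 1 left overall.
Against Zone A: #22 — 1 used; per-zone cap 2 leaves 1.
Binding limit: min(1, 1) = 1.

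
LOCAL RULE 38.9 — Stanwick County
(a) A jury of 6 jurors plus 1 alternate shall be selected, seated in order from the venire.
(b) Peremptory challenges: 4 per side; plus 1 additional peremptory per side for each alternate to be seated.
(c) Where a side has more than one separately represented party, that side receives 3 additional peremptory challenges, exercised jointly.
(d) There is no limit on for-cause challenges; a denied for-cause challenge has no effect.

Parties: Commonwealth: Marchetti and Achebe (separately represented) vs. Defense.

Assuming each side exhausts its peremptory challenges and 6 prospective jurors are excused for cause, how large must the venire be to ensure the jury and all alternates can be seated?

26

Seats to fill: 6 + 1 alternates = 7.
Peremptories — Commonwealth: 4 + 1×1 + 3 = 8; Defense: 4 + 1×1 = 5; total 13.
For-cause removals: 6.
Minimum venire: 7 + 13 + 6 = 26.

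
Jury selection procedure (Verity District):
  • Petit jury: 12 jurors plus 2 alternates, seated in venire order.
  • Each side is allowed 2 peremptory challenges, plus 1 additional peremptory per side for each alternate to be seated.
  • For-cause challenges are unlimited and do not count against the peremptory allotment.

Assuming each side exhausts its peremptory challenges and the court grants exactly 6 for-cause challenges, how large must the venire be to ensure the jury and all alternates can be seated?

Seats to fill: 12 + 2 alternates = 14.
Peremptories: 2 + 1×2 = 4 per side × 2 sides = 8.
For-cause removals: 6.
Minimum venire: 14 + 8 + 6 = 28.

28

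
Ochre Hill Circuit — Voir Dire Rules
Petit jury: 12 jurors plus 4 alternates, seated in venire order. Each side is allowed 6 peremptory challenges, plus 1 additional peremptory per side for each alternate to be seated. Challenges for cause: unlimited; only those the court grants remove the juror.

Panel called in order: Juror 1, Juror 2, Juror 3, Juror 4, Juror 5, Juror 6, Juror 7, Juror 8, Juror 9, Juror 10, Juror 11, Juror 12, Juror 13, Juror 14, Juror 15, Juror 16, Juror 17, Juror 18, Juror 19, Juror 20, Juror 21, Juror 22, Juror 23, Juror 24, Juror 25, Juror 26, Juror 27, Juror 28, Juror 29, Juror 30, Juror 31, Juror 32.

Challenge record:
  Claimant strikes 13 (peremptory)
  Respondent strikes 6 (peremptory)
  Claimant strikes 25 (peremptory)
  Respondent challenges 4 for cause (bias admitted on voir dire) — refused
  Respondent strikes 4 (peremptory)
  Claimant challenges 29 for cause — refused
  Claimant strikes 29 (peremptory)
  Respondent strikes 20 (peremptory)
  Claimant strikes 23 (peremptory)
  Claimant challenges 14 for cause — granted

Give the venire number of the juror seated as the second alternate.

18

Removed: #4, #6, #13, #14, #20, #23, #25, #29.
Filling seats in venire order through position 14: #1, #2, #3, #5, #7, #8, #9, #10, #11, #12, #15, #16, #17, #18.
So alternate 2 is #18.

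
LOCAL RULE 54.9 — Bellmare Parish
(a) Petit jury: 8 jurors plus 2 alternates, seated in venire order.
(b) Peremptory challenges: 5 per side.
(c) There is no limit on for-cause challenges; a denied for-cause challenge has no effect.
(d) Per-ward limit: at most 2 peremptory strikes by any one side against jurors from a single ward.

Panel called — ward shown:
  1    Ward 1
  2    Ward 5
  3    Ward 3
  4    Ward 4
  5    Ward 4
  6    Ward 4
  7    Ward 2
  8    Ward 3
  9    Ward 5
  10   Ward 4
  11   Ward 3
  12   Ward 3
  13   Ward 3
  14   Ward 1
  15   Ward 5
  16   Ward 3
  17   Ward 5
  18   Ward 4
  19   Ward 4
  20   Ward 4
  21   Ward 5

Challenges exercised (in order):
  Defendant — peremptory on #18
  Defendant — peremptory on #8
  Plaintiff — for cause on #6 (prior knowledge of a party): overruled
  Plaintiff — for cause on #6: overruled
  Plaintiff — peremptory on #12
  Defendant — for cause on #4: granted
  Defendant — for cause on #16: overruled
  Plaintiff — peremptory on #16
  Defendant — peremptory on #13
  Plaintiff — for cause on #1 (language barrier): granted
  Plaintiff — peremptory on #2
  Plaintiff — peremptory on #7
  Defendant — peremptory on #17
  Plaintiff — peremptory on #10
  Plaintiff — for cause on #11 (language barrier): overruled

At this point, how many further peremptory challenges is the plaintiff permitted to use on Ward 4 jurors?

0

Plaintiff peremptories so far: #12, #16, #2, #7, #10 — 5 of 5 used, 0 left overall.
Against Ward 4: #10 — 1 used; per-ward cap 2 leaves 1.
Binding limit: min(0, 1) = 0.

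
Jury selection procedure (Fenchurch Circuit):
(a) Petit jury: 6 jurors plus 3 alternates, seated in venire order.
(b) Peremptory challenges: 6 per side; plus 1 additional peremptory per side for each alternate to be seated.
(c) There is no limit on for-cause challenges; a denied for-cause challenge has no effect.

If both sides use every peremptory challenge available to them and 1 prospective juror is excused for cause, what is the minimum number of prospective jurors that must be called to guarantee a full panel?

28

Seats to fill: 6 + 3 alternates = 9.
Peremptories: 6 + 1×3 = 9 per side × 2 sides = 18.
For-cause removals: 1.
Minimum venire: 9 + 18 + 1 = 28.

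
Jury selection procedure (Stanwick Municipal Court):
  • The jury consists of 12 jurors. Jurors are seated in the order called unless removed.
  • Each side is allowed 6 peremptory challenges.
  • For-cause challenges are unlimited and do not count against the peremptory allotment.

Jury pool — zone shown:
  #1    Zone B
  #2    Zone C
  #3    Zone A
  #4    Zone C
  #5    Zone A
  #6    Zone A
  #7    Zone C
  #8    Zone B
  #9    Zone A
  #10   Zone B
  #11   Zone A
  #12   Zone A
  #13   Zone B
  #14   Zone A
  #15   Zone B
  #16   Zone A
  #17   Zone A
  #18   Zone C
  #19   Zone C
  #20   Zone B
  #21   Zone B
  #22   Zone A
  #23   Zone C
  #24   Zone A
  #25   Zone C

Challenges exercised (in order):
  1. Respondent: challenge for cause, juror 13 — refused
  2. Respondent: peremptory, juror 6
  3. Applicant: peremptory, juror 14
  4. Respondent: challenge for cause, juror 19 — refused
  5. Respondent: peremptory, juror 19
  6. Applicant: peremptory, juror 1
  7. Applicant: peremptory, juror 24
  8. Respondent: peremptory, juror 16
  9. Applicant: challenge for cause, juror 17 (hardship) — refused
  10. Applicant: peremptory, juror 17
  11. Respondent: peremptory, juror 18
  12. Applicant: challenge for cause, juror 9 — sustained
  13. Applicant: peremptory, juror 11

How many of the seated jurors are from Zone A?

3

Removed: #1, #6, #9, #11, #14, #16, #17, #18, #19, #24.
Seated jurors 1–12: #2, #3, #4, #5, #7, #8, #10, #12, #13, #15, #20, #21.
Of those, in Zone A: #3, #5, #12 → 3.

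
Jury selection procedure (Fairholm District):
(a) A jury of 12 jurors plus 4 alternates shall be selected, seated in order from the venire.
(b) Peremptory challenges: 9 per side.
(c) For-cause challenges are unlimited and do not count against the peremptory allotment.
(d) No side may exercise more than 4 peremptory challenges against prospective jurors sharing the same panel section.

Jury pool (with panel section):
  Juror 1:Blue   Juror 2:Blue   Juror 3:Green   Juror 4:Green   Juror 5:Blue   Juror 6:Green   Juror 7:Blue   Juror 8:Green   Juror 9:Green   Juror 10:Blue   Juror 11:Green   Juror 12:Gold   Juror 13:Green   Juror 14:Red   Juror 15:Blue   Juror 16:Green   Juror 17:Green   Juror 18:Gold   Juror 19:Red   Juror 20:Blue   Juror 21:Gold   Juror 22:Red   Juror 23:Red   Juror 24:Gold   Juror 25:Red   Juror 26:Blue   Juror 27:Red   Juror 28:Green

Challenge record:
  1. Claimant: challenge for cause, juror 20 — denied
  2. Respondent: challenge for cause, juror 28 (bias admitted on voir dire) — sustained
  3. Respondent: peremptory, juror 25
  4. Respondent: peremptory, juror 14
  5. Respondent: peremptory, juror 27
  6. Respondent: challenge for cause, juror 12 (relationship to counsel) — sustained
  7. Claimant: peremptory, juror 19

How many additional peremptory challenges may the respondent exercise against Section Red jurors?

Respondent peremptories so far: #25, #14, #27 — 3 of 9 used, 6 left overall.
Against Section Red: #25, #14, #27 — 3 used; per-section cap 4 leaves 1.
Binding limit: min(6, 1) = 1.

1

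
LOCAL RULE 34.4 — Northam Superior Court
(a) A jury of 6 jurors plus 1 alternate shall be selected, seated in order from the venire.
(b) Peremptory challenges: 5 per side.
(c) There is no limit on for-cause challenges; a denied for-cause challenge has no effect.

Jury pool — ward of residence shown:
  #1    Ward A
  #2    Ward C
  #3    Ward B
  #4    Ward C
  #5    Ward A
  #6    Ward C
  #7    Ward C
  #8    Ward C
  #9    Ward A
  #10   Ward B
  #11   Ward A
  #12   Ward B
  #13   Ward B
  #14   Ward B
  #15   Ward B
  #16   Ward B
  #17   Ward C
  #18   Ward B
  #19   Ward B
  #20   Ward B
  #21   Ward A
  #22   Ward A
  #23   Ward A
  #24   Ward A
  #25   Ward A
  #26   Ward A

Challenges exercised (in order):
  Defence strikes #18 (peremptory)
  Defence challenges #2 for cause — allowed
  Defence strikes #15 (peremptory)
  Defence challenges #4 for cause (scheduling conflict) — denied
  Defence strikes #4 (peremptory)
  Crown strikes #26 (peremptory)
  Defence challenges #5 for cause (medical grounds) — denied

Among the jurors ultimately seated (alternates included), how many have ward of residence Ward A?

3

Removed: #2, #4, #15, #18, #26.
Seated (7 incl. alternates): #1, #3, #5, #6, #7, #8, #9.
Of those, in Ward A: #1, #5, #9 → 3.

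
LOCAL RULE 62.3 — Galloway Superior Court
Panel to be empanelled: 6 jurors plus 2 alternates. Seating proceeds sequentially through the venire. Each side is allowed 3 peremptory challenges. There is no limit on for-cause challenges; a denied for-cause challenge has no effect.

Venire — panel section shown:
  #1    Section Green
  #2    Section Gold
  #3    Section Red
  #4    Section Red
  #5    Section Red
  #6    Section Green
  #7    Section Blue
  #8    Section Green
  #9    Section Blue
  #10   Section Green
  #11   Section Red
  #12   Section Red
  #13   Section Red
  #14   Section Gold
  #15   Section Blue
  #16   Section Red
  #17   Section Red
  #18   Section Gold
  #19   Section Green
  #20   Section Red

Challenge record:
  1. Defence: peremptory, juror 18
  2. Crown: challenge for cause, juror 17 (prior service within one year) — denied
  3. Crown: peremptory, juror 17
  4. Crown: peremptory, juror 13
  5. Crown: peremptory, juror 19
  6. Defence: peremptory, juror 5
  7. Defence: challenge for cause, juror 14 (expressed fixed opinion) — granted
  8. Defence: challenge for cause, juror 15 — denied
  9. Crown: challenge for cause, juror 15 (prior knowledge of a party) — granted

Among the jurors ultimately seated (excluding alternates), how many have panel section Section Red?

Removed: #5, #13, #14, #15, #17, #18, #19.
Seated jurors 1–6: #1, #2, #3, #4, #6, #7 (alternates #8, #9 not counted).
Of those, in Section Red: #3, #4 → 2.

2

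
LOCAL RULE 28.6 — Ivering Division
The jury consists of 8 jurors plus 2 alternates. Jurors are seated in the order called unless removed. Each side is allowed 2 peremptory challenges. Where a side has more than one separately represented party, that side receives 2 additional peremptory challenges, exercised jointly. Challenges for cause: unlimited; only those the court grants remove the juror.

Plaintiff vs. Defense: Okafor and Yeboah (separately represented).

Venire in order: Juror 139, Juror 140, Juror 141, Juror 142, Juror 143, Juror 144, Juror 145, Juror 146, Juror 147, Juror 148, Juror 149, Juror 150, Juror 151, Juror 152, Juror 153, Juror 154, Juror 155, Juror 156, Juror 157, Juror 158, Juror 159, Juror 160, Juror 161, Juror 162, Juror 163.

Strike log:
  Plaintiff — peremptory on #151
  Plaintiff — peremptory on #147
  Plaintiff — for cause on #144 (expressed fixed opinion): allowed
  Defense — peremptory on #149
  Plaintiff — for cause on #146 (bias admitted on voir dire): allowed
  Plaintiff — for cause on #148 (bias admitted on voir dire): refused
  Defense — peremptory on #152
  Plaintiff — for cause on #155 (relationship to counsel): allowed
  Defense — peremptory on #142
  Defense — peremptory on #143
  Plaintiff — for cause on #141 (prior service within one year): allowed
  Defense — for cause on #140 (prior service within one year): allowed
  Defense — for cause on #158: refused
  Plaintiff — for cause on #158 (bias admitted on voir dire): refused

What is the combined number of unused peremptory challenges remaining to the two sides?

Plaintiff allotment: 2. Defense allotment: 2 base + 2 multi-party = 4.
Plaintiff peremptories used: #151, #147 — 2 (for-cause on #144, #146, #148, #155, #141, #158 don't count).
Defense peremptories used: #149, #152, #142, #143 — 4 (for-cause on #140, #158 don't count).
Remaining: (2 − 2) + (4 − 4) = 0.

0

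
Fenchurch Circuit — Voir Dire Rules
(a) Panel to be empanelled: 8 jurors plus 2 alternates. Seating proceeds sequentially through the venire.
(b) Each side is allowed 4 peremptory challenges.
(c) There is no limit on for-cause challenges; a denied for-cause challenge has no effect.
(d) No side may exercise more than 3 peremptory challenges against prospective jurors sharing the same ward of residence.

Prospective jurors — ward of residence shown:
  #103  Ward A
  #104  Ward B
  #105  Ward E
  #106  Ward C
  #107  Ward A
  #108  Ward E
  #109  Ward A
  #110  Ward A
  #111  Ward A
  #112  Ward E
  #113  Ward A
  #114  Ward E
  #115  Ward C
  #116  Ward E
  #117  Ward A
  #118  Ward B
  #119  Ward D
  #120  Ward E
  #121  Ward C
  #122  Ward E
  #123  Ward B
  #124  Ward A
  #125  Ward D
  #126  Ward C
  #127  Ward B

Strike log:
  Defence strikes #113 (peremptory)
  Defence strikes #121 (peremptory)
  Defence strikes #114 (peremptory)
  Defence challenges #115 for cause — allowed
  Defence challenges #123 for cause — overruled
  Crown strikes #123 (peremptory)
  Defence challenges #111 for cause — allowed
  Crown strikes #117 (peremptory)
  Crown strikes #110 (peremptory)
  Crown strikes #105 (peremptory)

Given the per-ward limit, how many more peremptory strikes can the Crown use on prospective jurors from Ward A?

0

Crown peremptories so far: #123, #117, #110, #105 — 4 of 4 used, 0 left overall.
Against Ward A: #117, #110 — 2 used; per-ward cap 3 leaves 1.
Binding limit: min(0, 1) = 0.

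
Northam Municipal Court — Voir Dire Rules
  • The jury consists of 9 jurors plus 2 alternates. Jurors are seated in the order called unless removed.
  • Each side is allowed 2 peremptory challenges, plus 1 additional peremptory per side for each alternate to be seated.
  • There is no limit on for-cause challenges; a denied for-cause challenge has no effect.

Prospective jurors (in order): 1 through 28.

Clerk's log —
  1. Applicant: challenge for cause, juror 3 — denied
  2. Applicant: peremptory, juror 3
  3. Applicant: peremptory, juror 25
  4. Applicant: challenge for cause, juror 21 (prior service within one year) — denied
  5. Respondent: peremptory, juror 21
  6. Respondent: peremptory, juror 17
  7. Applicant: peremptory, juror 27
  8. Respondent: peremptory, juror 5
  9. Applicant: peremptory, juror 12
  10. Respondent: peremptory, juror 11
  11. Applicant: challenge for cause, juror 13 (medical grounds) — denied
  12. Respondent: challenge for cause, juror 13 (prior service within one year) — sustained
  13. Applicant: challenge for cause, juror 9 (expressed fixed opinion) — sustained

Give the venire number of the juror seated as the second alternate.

Removed: #3, #5, #9, #11, #12, #13, #17, #21, #25, #27.
Seating in order: seats 1–9 → #1, #2, #4, #6, #7, #8, #10, #14, #15; alternates → #16, #18.
So alternate 2 is #18.

18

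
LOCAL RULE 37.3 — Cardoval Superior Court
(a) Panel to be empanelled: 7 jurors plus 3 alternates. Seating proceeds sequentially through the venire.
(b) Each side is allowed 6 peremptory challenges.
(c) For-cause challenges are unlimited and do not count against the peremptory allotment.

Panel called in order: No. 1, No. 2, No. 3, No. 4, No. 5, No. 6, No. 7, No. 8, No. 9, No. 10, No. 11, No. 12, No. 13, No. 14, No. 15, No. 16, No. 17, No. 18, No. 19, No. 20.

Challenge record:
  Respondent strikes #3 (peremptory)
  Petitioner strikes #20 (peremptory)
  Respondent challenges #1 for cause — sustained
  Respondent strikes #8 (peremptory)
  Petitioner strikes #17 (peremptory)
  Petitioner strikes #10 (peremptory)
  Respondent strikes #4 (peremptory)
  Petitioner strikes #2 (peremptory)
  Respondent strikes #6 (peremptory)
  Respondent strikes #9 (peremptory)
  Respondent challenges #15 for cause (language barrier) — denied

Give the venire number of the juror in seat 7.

Removed: #1, #2, #3, #4, #6, #8, #9, #10, #17, #20. (#15 stays — for-cause denied.)
Seating in order: seats 1–7 → #5, #7, #11, #12, #13, #14, #15; alternates → #16, #18, #19.
So seat 7 is #15.

15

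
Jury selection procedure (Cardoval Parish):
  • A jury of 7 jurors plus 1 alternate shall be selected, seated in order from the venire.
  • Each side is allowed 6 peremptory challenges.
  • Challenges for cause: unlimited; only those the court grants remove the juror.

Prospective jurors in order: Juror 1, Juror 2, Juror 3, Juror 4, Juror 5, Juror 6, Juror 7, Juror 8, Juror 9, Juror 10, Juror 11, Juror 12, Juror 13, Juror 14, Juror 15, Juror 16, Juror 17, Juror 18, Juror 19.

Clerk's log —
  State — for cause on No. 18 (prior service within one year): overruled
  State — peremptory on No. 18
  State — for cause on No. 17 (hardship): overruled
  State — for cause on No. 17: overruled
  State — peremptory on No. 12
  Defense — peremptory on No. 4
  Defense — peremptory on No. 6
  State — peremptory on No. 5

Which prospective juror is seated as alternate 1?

11

Removed: #4, #5, #6, #12, #18. (#17 stays — for-cause denied.)
Seating in order: seats 1–7 → #1, #2, #3, #7, #8, #9, #10; alternates → #11.
So alternate 1 is #11.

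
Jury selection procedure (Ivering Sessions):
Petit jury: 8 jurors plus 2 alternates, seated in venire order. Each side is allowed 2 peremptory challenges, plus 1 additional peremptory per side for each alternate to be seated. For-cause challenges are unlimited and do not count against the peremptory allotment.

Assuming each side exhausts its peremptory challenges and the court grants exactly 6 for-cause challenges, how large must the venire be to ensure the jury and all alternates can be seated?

Seats to fill: 8 + 2 alternates = 10.
Peremptories: 2 + 1×2 = 4 per side × 2 sides = 8.
For-cause removals: 6.
Minimum venire: 10 + 8 + 6 = 24.

24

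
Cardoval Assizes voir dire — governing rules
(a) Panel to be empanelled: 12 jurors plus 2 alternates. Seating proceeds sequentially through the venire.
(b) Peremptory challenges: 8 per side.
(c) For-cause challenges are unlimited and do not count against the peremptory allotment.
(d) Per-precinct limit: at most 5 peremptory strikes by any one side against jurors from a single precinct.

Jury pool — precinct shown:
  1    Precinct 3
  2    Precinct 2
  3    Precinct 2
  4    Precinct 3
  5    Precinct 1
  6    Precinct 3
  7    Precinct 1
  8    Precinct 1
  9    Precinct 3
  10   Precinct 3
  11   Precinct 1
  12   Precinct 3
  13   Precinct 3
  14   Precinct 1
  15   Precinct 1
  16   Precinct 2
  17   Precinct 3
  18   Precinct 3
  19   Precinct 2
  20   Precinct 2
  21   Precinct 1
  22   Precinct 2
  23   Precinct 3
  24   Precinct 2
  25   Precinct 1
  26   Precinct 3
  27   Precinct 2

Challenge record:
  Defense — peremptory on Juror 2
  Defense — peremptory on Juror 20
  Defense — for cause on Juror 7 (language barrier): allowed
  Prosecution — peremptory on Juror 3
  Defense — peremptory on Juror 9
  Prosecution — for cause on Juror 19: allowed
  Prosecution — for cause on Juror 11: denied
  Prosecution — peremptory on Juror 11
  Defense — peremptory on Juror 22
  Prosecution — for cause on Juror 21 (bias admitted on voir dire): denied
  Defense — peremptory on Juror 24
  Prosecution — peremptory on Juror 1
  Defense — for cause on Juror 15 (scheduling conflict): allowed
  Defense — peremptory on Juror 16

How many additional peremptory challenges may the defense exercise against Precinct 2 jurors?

Defense peremptories so far: #2, #20, #9, #22, #24, #16 — 6 of 8 used, 2 left overall.
Against Precinct 2: #2, #20, #22, #24, #16 — 5 used; per-precinct cap 5 leaves 0.
Binding limit: min(2, 0) = 0.

0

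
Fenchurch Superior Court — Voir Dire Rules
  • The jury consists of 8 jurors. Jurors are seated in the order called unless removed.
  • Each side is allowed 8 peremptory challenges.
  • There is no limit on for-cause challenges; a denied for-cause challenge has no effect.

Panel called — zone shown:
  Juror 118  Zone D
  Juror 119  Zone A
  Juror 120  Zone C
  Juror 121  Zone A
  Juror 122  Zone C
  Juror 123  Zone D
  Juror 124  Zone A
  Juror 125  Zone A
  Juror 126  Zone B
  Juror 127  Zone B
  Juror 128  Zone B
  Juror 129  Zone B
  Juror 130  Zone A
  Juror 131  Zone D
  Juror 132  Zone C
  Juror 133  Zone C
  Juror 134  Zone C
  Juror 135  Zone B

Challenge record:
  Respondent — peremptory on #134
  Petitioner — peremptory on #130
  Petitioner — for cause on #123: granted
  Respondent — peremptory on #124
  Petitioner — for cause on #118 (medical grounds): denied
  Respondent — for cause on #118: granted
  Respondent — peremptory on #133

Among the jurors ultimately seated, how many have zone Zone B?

Removed: #118, #123, #124, #130, #133, #134.
Seated jurors 1–8: #119, #120, #121, #122, #125, #126, #127, #128.
Of those, in Zone B: #126, #127, #128 → 3.

3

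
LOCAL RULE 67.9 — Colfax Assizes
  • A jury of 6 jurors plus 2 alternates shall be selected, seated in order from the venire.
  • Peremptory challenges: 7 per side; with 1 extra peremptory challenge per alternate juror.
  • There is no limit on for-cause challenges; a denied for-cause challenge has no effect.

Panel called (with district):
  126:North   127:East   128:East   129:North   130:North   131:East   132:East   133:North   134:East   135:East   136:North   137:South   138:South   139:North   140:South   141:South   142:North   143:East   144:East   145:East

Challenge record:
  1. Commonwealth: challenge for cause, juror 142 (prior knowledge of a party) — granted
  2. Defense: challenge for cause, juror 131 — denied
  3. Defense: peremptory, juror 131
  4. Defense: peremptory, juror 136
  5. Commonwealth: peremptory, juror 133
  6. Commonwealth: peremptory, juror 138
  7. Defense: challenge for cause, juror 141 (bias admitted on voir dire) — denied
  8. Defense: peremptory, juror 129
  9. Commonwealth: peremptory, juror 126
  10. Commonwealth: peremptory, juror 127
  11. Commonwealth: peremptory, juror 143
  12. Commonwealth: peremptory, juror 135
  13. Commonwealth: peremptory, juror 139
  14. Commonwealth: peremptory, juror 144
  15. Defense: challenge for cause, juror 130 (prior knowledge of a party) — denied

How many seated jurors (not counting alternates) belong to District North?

1

Removed: #126, #127, #129, #131, #133, #135, #136, #138, #139, #142, #143, #144.
Seated jurors 1–6: #128, #130, #132, #134, #137, #140 (alternates #141, #145 not counted).
Of those, in District North: #130 → 1.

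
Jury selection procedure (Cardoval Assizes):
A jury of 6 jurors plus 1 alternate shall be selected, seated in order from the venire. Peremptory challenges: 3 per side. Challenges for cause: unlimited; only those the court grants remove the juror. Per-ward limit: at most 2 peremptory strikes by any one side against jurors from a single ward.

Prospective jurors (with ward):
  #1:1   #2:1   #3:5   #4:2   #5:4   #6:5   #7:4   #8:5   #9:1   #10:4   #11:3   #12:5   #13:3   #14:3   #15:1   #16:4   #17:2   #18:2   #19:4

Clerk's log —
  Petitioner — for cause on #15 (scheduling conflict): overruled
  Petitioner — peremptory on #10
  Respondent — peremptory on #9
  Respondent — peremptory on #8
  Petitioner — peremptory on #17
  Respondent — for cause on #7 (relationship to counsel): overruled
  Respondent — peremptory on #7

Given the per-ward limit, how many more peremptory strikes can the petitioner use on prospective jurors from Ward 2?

1

Petitioner peremptories so far: #10, #17 — 2 of 3 used, 1 left overall.
Against Ward 2: #17 — 1 used; per-ward cap 2 leaves 1.
Binding limit: min(1, 1) = 1.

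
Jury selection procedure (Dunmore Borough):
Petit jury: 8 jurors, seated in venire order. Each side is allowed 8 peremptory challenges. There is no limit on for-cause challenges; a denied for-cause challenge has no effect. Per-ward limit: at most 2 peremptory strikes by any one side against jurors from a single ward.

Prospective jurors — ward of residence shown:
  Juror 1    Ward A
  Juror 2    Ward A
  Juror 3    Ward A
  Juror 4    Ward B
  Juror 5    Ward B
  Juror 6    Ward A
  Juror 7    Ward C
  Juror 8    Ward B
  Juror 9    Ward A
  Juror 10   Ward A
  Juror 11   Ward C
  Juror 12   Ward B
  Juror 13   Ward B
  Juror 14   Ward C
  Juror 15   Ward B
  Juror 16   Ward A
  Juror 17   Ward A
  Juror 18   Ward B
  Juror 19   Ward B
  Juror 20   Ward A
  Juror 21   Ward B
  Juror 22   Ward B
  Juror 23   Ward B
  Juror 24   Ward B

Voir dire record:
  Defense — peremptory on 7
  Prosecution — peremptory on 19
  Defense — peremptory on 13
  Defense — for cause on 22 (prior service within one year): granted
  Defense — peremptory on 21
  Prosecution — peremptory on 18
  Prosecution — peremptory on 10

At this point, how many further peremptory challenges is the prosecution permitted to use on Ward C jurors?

2

Prosecution peremptories so far: #19, #18, #10 — 3 of 8 used, 5 left overall.
Against Ward C: none yet — per-ward cap 2 leaves 2.
Binding limit: min(5, 2) = 2.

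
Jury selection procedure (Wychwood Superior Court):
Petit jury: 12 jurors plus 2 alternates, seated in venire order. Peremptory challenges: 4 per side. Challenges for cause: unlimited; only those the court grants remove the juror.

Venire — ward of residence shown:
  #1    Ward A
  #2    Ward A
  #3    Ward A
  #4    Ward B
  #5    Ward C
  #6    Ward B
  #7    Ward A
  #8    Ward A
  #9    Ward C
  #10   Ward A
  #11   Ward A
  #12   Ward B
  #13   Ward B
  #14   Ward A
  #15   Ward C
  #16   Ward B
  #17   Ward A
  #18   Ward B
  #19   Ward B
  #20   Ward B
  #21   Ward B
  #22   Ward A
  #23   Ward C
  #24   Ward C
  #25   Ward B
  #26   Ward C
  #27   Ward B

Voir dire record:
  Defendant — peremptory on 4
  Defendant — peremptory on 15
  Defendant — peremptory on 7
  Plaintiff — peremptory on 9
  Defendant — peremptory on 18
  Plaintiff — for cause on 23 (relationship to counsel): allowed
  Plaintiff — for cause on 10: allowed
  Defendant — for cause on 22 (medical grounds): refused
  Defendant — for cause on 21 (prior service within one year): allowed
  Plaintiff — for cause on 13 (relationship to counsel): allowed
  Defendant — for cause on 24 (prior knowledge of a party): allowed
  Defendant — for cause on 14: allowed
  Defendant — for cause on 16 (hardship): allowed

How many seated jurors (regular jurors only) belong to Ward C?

1

Removed: #4, #7, #9, #10, #13, #14, #15, #16, #18, #21, #23, #24.
Seated jurors 1–12: #1, #2, #3, #5, #6, #8, #11, #12, #17, #19, #20, #22 (alternates #25, #26 not counted).
Of those, in Ward C: #5 → 1.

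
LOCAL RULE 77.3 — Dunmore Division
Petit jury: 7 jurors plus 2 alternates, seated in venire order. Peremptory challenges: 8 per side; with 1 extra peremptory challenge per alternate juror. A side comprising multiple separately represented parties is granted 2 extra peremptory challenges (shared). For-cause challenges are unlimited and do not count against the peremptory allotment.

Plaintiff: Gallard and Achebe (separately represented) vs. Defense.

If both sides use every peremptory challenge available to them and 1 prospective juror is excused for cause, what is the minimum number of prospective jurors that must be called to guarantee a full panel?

Seats to fill: 7 + 2 alternates = 9.
Peremptories — Plaintiff: 8 + 1×2 + 2 = 12; Defense: 8 + 1×2 = 10; total 22.
For-cause removals: 1.
Minimum venire: 9 + 22 + 1 = 32.

32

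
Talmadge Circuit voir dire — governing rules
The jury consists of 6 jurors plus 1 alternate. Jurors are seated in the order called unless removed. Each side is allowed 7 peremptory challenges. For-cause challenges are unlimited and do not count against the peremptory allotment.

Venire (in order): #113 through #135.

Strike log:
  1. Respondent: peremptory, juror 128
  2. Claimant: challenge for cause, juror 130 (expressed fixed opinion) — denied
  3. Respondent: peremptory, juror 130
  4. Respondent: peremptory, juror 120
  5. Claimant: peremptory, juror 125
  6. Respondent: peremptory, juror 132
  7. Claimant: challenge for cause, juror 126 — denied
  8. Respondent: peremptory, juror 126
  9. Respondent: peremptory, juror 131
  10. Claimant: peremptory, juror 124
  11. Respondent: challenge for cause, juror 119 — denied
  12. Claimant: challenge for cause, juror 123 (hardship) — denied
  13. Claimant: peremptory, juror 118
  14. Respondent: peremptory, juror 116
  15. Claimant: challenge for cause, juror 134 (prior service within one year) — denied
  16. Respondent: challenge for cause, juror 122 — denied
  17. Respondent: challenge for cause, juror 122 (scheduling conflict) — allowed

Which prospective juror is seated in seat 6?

121

Removed: #116, #118, #120, #122, #124, #125, #126, #128, #130, #131, #132. (#119, #123, #134 stay — for-cause denied.)
Seating in order: seats 1–6 → #113, #114, #115, #117, #119, #121; alternates → #123.
So seat 6 is #121.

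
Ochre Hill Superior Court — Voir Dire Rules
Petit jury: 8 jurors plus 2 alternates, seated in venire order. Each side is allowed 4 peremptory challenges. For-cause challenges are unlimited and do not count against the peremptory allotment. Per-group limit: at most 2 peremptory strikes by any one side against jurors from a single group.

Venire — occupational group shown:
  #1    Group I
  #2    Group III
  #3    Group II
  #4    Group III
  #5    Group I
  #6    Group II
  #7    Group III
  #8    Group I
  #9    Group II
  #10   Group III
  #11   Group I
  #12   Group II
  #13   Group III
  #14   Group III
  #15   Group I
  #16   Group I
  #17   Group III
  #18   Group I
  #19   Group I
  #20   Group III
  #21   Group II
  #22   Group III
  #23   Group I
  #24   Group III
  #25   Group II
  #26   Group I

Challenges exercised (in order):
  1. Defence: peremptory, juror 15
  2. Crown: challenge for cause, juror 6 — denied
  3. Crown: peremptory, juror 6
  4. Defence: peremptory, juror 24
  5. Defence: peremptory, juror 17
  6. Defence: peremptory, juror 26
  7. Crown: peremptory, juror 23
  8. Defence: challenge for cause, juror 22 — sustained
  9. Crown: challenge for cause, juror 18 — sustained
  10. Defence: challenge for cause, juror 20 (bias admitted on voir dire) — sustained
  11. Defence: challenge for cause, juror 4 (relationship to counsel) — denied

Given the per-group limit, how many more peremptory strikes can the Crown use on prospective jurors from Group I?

1

Crown peremptories so far: #6, #23 — 2 of 4 used, 2 left overall.
Against Group I: #23 — 1 used; per-group cap 2 leaves 1.
Binding limit: min(2, 1) = 1.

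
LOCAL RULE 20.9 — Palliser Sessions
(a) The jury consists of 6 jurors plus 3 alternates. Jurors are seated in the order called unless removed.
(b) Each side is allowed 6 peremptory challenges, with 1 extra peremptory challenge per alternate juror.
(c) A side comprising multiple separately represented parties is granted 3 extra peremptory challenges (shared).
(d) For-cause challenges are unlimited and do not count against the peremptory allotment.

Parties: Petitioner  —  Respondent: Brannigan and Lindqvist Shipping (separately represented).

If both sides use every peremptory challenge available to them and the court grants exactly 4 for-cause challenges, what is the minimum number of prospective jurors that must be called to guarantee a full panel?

34

Seats to fill: 6 + 3 alternates = 9.
Peremptories — Petitioner: 6 + 1×3 = 9; Respondent: 6 + 1×3 + 3 = 12; total 21.
For-cause removals: 4.
Minimum venire: 9 + 21 + 4 = 34.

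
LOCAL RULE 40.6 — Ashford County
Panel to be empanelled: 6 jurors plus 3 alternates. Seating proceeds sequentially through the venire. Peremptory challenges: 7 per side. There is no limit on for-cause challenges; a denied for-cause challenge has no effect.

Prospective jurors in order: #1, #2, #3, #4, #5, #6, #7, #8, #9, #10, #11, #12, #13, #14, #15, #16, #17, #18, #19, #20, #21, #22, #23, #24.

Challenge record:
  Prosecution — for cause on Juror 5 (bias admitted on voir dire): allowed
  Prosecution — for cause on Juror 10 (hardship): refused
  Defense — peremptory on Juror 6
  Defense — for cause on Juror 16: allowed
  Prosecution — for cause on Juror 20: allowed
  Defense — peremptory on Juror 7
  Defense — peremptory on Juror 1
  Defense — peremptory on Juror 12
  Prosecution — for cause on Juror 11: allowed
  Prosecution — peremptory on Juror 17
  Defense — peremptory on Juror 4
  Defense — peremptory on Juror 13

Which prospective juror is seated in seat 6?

Removed: #1, #4, #5, #6, #7, #11, #12, #13, #16, #17, #20. (#10 stays — for-cause denied.)
Seating in order: seats 1–6 → #2, #3, #8, #9, #10, #14; alternates → #15, #18, #19.
So seat 6 is #14.

14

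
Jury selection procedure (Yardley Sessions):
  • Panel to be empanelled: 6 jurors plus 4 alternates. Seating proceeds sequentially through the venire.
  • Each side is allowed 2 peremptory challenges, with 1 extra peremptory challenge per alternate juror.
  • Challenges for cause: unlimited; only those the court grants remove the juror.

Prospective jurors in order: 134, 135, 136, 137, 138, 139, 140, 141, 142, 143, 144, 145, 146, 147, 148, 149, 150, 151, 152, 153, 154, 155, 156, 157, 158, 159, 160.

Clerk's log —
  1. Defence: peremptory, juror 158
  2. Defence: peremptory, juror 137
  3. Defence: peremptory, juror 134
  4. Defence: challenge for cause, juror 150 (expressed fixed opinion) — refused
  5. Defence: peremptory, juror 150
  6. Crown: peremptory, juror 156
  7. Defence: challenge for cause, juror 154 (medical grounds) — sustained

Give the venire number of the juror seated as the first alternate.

142

Removed: #134, #137, #150, #154, #156, #158.
Seating in order: seats 1–6 → #135, #136, #138, #139, #140, #141; alternates → #142, #143, #144, #145.
So alternate 1 is #142.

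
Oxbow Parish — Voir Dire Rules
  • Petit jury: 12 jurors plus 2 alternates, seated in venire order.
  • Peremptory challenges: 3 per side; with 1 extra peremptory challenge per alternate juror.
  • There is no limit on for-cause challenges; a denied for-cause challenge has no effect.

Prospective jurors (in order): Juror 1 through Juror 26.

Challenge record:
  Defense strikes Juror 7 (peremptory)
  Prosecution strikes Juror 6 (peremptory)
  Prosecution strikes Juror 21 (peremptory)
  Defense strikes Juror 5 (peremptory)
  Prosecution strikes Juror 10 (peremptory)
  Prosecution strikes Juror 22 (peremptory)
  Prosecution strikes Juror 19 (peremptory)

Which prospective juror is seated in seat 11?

15

Removed: #5, #6, #7, #10, #19, #21, #22.
Seating in order: seats 1–12 → #1, #2, #3, #4, #8, #9, #11, #12, #13, #14, #15, #16; alternates → #17, #18.
So seat 11 is #15.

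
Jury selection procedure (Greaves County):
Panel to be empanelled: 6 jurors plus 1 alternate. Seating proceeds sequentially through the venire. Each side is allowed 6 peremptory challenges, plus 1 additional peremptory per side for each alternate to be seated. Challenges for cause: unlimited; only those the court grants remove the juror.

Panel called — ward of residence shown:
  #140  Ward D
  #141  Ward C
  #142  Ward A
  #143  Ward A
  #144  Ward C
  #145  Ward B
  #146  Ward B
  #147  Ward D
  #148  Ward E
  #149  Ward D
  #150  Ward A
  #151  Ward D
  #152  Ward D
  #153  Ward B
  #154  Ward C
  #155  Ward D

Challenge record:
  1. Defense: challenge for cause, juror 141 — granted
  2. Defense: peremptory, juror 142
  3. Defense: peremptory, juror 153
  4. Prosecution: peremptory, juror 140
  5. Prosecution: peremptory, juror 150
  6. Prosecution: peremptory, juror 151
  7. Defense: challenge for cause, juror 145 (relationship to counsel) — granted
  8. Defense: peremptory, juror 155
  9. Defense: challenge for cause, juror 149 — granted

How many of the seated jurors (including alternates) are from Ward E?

Removed: #140, #141, #142, #145, #149, #150, #151, #153, #155.
Seated (7 incl. alternates): #143, #144, #146, #147, #148, #152, #154.
Of those, in Ward E: #148 → 1.

1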